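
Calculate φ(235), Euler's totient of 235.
184

235 = 5 × 47
φ(n) = n × ∏(1 - 1/p) for each prime p dividing n
φ(235) = 235 × (1 - 1/5) × (1 - 1/47) = 184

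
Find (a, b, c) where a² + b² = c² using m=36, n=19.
(935, 1368, 1657)

Euclid's formula: a = m² - n², b = 2mn, c = m² + n²
m = 36, n = 19
a = 36² - 19² = 1296 - 361 = 935
b = 2 × 36 × 19 = 1368
c = 36² + 19² = 1296 + 361 = 1657
Verification: 935² + 1368² = 874225 + 1871424 = 2745649 = 1657² ✓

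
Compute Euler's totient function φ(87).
56

87 = 3 × 29
φ(n) = n × ∏(1 - 1/p) for each prime p dividing n
φ(87) = 87 × (1 - 1/3) × (1 - 1/29) = 56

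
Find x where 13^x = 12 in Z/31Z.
29

Baby-step giant-step with step n = ⌈√31⌉ = 6.
Baby steps 13^j mod 31 (j:value) for j=0..5: 0:1, 1:13, 2:14, 3:27, 4:10, 5:6.
Giant-step multiplier: 13^(-6) ≡ 13^(30-6) = 13^24 ≡ 2 (mod 31).
Giant steps γ_i = 12·2^i mod 31: γ_0=12, γ_1=24, γ_2=17, γ_3=3, γ_4=6 (in table at j=5).
x = i·n + j = 4·6 + 5 = 29.
Check: 13^29 ≡ 12 (mod 31).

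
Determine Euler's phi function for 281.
280

281 = 281
φ(n) = n × ∏(1 - 1/p) for each prime p dividing n
φ(281) = 281 × (1 - 1/281) = 280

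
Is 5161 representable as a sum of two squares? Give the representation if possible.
20² + 69² (a=20, b=69)

Factorization: 5161 = 13 × 397
By Fermat: n is sum of two squares iff every prime p ≡ 3 (mod 4) appears to even power.
All primes ≡ 3 (mod 4) appear to even power.
Search a = 0, 1, 2, … for 5161 - a² a perfect square: first hit at a = 20: 5161 - 400 = 4761 = 69².
5161 = 20² + 69² = 400 + 4761 ✓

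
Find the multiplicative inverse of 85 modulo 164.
137

gcd(85, 164) = 1, so the inverse exists.
Extended Euclidean algorithm on (164, 85):
164 = 1 × 85 + 79  ⟹  79 = (1)·164 + (-1)·85
85 = 1 × 79 + 6  ⟹  6 = (-1)·164 + (2)·85
79 = 13 × 6 + 1  ⟹  1 = (14)·164 + (-27)·85
So (-27)·85 ≡ 1 (mod 164), i.e. 85^(-1) ≡ -27 ≡ 137 (mod 164).
Check: 85 × 137 = 11645 ≡ 1 (mod 164)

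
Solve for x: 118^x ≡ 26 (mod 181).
165

Baby-step giant-step with step n = ⌈√181⌉ = 14.
Baby steps 118^j mod 181 (j:value) for j=0..13: 0:1, 1:118, 2:168, 3:95, 4:169, 5:32, 6:156, 7:127, 8:144, 9:159, 10:119, 11:105, 12:82, 13:83.
Giant-step multiplier: 118^(-14) ≡ 118^(180-14) = 118^166 ≡ 172 (mod 181).
Giant steps γ_i = 26·172^i mod 181: γ_0=26, γ_1=128, γ_2=115, γ_3=51, γ_4=84, γ_5=149, γ_6=107, γ_7=123, γ_8=160, γ_9=8, γ_10=109, γ_11=105 (in table at j=11).
x = i·n + j = 11·14 + 11 = 165.
Check: 118^165 ≡ 26 (mod 181).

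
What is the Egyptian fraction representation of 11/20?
1/2 + 1/20

Greedy algorithm:
11/20: ceiling(20/11) = 2, use 1/2
1/20: ceiling(20/1) = 20, use 1/20
Result: 11/20 = 1/2 + 1/20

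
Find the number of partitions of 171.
301384802048

p(n) counts ways to write n as a sum of positive integers (order ignored).
Euler's pentagonal recurrence: p(k) = p(k-1) + p(k-2) - p(k-5) - p(k-7) + p(k-12) + p(k-15) - ... (offsets j(3j∓1)/2, signs ++--, p(0)=1, p(<0)=0).
DP table for k = 0..170: p(0)=1, p(1)=1, p(2)=2, p(3)=3, p(4)=5, p(5)=7, p(6)=11, p(7)=15, p(8)=22, p(9)=30, p(10)=42, p(11)=56, p(12)=77, p(13)=101, p(14)=135, p(15)=176, p(16)=231, p(17)=297, p(18)=385, p(19)=490, p(20)=627, p(21)=792, p(22)=1002, p(23)=1255, p(24)=1575, p(25)=1958, p(26)=2436, p(27)=3010, p(28)=3718, p(29)=4565, p(30)=5604, p(31)=6842, p(32)=8349, p(33)=10143, p(34)=12310, p(35)=14883, p(36)=17977, p(37)=21637, p(38)=26015, p(39)=31185, p(40)=37338, p(41)=44583, p(42)=53174, p(43)=63261, p(44)=75175, p(45)=89134, p(46)=105558, p(47)=124754, p(48)=147273, p(49)=173525, p(50)=204226, p(51)=239943, p(52)=281589, p(53)=329931, p(54)=386155, p(55)=451276, p(56)=526823, p(57)=614154, p(58)=715220, p(59)=831820, p(60)=966467, p(61)=1121505, p(62)=1300156, p(63)=1505499, p(64)=1741630, p(65)=2012558, p(66)=2323520, p(67)=2679689, p(68)=3087735, p(69)=3554345, p(70)=4087968, p(71)=4697205, p(72)=5392783, p(73)=6185689, p(74)=7089500, p(75)=8118264, p(76)=9289091, p(77)=10619863, p(78)=12132164, p(79)=13848650, p(80)=15796476, p(81)=18004327, p(82)=20506255, p(83)=23338469, p(84)=26543660, p(85)=30167357, p(86)=34262962, p(87)=38887673, p(88)=44108109, p(89)=49995925, p(90)=56634173, p(91)=64112359, p(92)=72533807, p(93)=82010177, p(94)=92669720, p(95)=104651419, p(96)=118114304, p(97)=133230930, p(98)=150198136, p(99)=169229875, p(100)=190569292, p(101)=214481126, p(102)=241265379, p(103)=271248950, p(104)=304801365, p(105)=342325709, p(106)=384276336, p(107)=431149389, p(108)=483502844, p(109)=541946240, p(110)=607163746, p(111)=679903203, p(112)=761002156, p(113)=851376628, p(114)=952050665, p(115)=1064144451, p(116)=1188908248, p(117)=1327710076, p(118)=1482074143, p(119)=1653668665, p(120)=1844349560, p(121)=2056148051, p(122)=2291320912, p(123)=2552338241, p(124)=2841940500, p(125)=3163127352, p(126)=3519222692, p(127)=3913864295, p(128)=4351078600, p(129)=4835271870, p(130)=5371315400, p(131)=5964539504, p(132)=6620830889, p(133)=7346629512, p(134)=8149040695, p(135)=9035836076, p(136)=10015581680, p(137)=11097645016, p(138)=12292341831, p(139)=13610949895, p(140)=15065878135, p(141)=16670689208, p(142)=18440293320, p(143)=20390982757, p(144)=22540654445, p(145)=24908858009, p(146)=27517052599, p(147)=30388671978, p(148)=33549419497, p(149)=37027355200, p(150)=40853235313, p(151)=45060624582, p(152)=49686288421, p(153)=54770336324, p(154)=60356673280, p(155)=66493182097, p(156)=73232243759, p(157)=80630964769, p(158)=88751778802, p(159)=97662728555, p(160)=107438159466, p(161)=118159068427, p(162)=129913904637, p(163)=142798995930, p(164)=156919475295, p(165)=172389800255, p(166)=189334822579, p(167)=207890420102, p(168)=228204732751, p(169)=250438925115, p(170)=274768617130.
Final step: p(171) = p(170) + p(169) - p(166) - p(164) + p(159) + p(156) - p(149) - p(145) + p(136) + p(131) - p(120) - p(114) + p(101) + p(94) - p(79) - p(71) + p(54) + p(45) - p(26) - p(16)
= 274768617130 + 250438925115 - 189334822579 - 156919475295 + 97662728555 + 73232243759 - 37027355200 - 24908858009 + 10015581680 + 5964539504 - 1844349560 - 952050665 + 214481126 + 92669720 - 13848650 - 4697205 + 386155 + 89134 - 2436 - 231
= 301384802048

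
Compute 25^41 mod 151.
58

Repeated squaring. Binary of 41 = 101001.
25^1 ≡ 25 (mod 151); 25^2 ≡ 21 (mod 151); 25^4 ≡ 139 (mod 151); 25^8 ≡ 144 (mod 151); 25^16 ≡ 49 (mod 151); 25^32 ≡ 136 (mod 151)
25^41 = 25^1 × 25^8 × 25^32 ≡ 58 (mod 151)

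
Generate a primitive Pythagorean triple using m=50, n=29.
(1659, 2900, 3341)

Euclid's formula: a = m² - n², b = 2mn, c = m² + n²
m = 50, n = 29
a = 50² - 29² = 2500 - 841 = 1659
b = 2 × 50 × 29 = 2900
c = 50² + 29² = 2500 + 841 = 3341
Verification: 1659² + 2900² = 2752281 + 8410000 = 11162281 = 3341² ✓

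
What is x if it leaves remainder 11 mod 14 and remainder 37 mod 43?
123

Using Chinese Remainder Theorem:
M = 14 × 43 = 602
M1 = 43, M2 = 14
y1 = 43^(-1) mod 14 = 1
y2 = 14^(-1) mod 43 = 40
x = (11×43×1 + 37×14×40) mod 602 = 123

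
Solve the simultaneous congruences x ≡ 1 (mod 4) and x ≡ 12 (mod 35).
117

Using Chinese Remainder Theorem:
M = 4 × 35 = 140
M1 = 35, M2 = 4
y1 = 35^(-1) mod 4 = 3
y2 = 4^(-1) mod 35 = 9
x = (1×35×3 + 12×4×9) mod 140 = 117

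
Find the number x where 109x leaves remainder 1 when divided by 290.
149

gcd(109, 290) = 1, so the inverse exists.
Extended Euclidean algorithm on (290, 109):
290 = 2 × 109 + 72  ⟹  72 = (1)·290 + (-2)·109
109 = 1 × 72 + 37  ⟹  37 = (-1)·290 + (3)·109
72 = 1 × 37 + 35  ⟹  35 = (2)·290 + (-5)·109
37 = 1 × 35 + 2  ⟹  2 = (-3)·290 + (8)·109
35 = 17 × 2 + 1  ⟹  1 = (53)·290 + (-141)·109
So (-141)·109 ≡ 1 (mod 290), i.e. 109^(-1) ≡ -141 ≡ 149 (mod 290).
Check: 109 × 149 = 16241 ≡ 1 (mod 290)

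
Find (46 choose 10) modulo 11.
0

Using Lucas' theorem:
Write n=46 and k=10 in base 11:
n in base 11: [4, 2]
k in base 11: [0, 10]
C(46,10) mod 11 = ∏ C(n_i, k_i) mod 11
Digit binomials (mod 11): C(4,0) = 1; C(2,10) = 0 (k_i > n_i)
Product: 1 × 0 = 0 ≡ 0 (mod 11)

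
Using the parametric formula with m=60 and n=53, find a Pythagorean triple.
(791, 6360, 6409)

Euclid's formula: a = m² - n², b = 2mn, c = m² + n²
m = 60, n = 53
a = 60² - 53² = 3600 - 2809 = 791
b = 2 × 60 × 53 = 6360
c = 60² + 53² = 3600 + 2809 = 6409
Verification: 791² + 6360² = 625681 + 40449600 = 41075281 = 6409² ✓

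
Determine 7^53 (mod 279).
103

Repeated squaring. Binary of 53 = 110101.
7^1 ≡ 7 (mod 279); 7^2 ≡ 49 (mod 279); 7^4 ≡ 169 (mod 279); 7^8 ≡ 103 (mod 279); 7^16 ≡ 7 (mod 279); 7^32 ≡ 49 (mod 279)
7^53 = 7^1 × 7^4 × 7^16 × 7^32 ≡ 103 (mod 279)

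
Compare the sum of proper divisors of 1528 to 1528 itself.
deficient

Proper divisors of 1528: sum = 1 + 2 + 4 + 8 + 191 + 382 + 764 = 1352
Since 1352 < 1528, 1528 is deficient.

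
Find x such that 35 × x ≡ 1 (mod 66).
17

gcd(35, 66) = 1, so the inverse exists.
Extended Euclidean algorithm on (66, 35):
66 = 1 × 35 + 31  ⟹  31 = (1)·66 + (-1)·35
35 = 1 × 31 + 4  ⟹  4 = (-1)·66 + (2)·35
31 = 7 × 4 + 3  ⟹  3 = (8)·66 + (-15)·35
4 = 1 × 3 + 1  ⟹  1 = (-9)·66 + (17)·35
So (17)·35 ≡ 1 (mod 66), i.e. 35^(-1) ≡ 17 (mod 66).
Check: 35 × 17 = 595 ≡ 1 (mod 66)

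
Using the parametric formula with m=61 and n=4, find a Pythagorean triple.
(3705, 488, 3737)

Euclid's formula: a = m² - n², b = 2mn, c = m² + n²
m = 61, n = 4
a = 61² - 4² = 3721 - 16 = 3705
b = 2 × 61 × 4 = 488
c = 61² + 4² = 3721 + 16 = 3737
Verification: 3705² + 488² = 13727025 + 238144 = 13965169 = 3737² ✓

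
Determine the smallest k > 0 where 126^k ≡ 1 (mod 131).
130

131 is prime, so ord(126) divides φ(131) = 130.
Divisors of 130: 1, 2, 5, 10, 13, 26, 65, 130.
Repeated squaring: 126^1 ≡ 126, 126^2 ≡ 25, 126^4 ≡ 101, 126^8 ≡ 114, 126^16 ≡ 27, 126^32 ≡ 74, 126^64 ≡ 105, 126^128 ≡ 21 (mod 131).
Test 126^d mod 131 for each divisor d in increasing order:
126^1 ≡ 126
126^2 ≡ 25
126^5 = 126^4·126^1 ≡ 19
126^10 = 126^8·126^2 ≡ 99
126^13 = 126^8·126^4·126^1 ≡ 70
126^26 = 126^16·126^8·126^2 ≡ 53
126^65 = 126^64·126^1 ≡ 130
126^130 = 126^128·126^2 ≡ 1  ← first divisor giving 1
The order is 130.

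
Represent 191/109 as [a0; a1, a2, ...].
[1; 1, 3, 27]

Euclidean algorithm steps:
191 = 1 × 109 + 82
109 = 1 × 82 + 27
82 = 3 × 27 + 1
27 = 27 × 1 + 0
Continued fraction: [1; 1, 3, 27]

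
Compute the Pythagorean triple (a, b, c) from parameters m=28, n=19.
(423, 1064, 1145)

Euclid's formula: a = m² - n², b = 2mn, c = m² + n²
m = 28, n = 19
a = 28² - 19² = 784 - 361 = 423
b = 2 × 28 × 19 = 1064
c = 28² + 19² = 784 + 361 = 1145
Verification: 423² + 1064² = 178929 + 1132096 = 1311025 = 1145² ✓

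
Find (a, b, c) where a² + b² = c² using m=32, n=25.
(399, 1600, 1649)

Euclid's formula: a = m² - n², b = 2mn, c = m² + n²
m = 32, n = 25
a = 32² - 25² = 1024 - 625 = 399
b = 2 × 32 × 25 = 1600
c = 32² + 25² = 1024 + 625 = 1649
Verification: 399² + 1600² = 159201 + 2560000 = 2719201 = 1649² ✓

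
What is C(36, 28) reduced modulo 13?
6

Using Lucas' theorem:
Write n=36 and k=28 in base 13:
n in base 13: [2, 10]
k in base 13: [2, 2]
C(36,28) mod 13 = ∏ C(n_i, k_i) mod 13
Digit binomials (mod 13): C(2,2) = 1; C(10,2) = 45 ≡ 6
Product: 1 × 6 = 6 ≡ 6 (mod 13)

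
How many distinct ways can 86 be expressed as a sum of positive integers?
34262962

p(n) counts ways to write n as a sum of positive integers (order ignored).
Euler's pentagonal recurrence: p(k) = p(k-1) + p(k-2) - p(k-5) - p(k-7) + p(k-12) + p(k-15) - ... (offsets j(3j∓1)/2, signs ++--, p(0)=1, p(<0)=0).
DP table for k = 0..85: p(0)=1, p(1)=1, p(2)=2, p(3)=3, p(4)=5, p(5)=7, p(6)=11, p(7)=15, p(8)=22, p(9)=30, p(10)=42, p(11)=56, p(12)=77, p(13)=101, p(14)=135, p(15)=176, p(16)=231, p(17)=297, p(18)=385, p(19)=490, p(20)=627, p(21)=792, p(22)=1002, p(23)=1255, p(24)=1575, p(25)=1958, p(26)=2436, p(27)=3010, p(28)=3718, p(29)=4565, p(30)=5604, p(31)=6842, p(32)=8349, p(33)=10143, p(34)=12310, p(35)=14883, p(36)=17977, p(37)=21637, p(38)=26015, p(39)=31185, p(40)=37338, p(41)=44583, p(42)=53174, p(43)=63261, p(44)=75175, p(45)=89134, p(46)=105558, p(47)=124754, p(48)=147273, p(49)=173525, p(50)=204226, p(51)=239943, p(52)=281589, p(53)=329931, p(54)=386155, p(55)=451276, p(56)=526823, p(57)=614154, p(58)=715220, p(59)=831820, p(60)=966467, p(61)=1121505, p(62)=1300156, p(63)=1505499, p(64)=1741630, p(65)=2012558, p(66)=2323520, p(67)=2679689, p(68)=3087735, p(69)=3554345, p(70)=4087968, p(71)=4697205, p(72)=5392783, p(73)=6185689, p(74)=7089500, p(75)=8118264, p(76)=9289091, p(77)=10619863, p(78)=12132164, p(79)=13848650, p(80)=15796476, p(81)=18004327, p(82)=20506255, p(83)=23338469, p(84)=26543660, p(85)=30167357.
Final step: p(86) = p(85) + p(84) - p(81) - p(79) + p(74) + p(71) - p(64) - p(60) + p(51) + p(46) - p(35) - p(29) + p(16) + p(9)
= 30167357 + 26543660 - 18004327 - 13848650 + 7089500 + 4697205 - 1741630 - 966467 + 239943 + 105558 - 14883 - 4565 + 231 + 30
= 34262962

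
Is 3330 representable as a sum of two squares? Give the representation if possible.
9² + 57² (a=9, b=57)

Factorization: 3330 = 2 × 3^2 × 5 × 37
By Fermat: n is sum of two squares iff every prime p ≡ 3 (mod 4) appears to even power.
All primes ≡ 3 (mod 4) appear to even power.
Search a = 0, 1, 2, … for 3330 - a² a perfect square: first hit at a = 9: 3330 - 81 = 3249 = 57².
3330 = 9² + 57² = 81 + 3249 ✓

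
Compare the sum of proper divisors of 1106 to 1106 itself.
deficient

Proper divisors of 1106: sum = 1 + 2 + 7 + 14 + 79 + 158 + 553 = 814
Since 814 < 1106, 1106 is deficient.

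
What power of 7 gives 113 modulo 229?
71

Baby-step giant-step with step n = ⌈√229⌉ = 16.
Baby steps 7^j mod 229 (j:value) for j=0..15: 0:1, 1:7, 2:49, 3:114, 4:111, 5:90, 6:172, 7:59, 8:184, 9:143, 10:85, 11:137, 12:43, 13:72, 14:46, 15:93.
Giant-step multiplier: 7^(-16) ≡ 7^(228-16) = 7^212 ≡ 159 (mod 229).
Giant steps γ_i = 113·159^i mod 229: γ_0=113, γ_1=105, γ_2=207, γ_3=166, γ_4=59 (in table at j=7).
x = i·n + j = 4·16 + 7 = 71.
Check: 7^71 ≡ 113 (mod 229).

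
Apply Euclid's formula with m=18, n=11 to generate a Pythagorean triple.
(203, 396, 445)

Euclid's formula: a = m² - n², b = 2mn, c = m² + n²
m = 18, n = 11
a = 18² - 11² = 324 - 121 = 203
b = 2 × 18 × 11 = 396
c = 18² + 11² = 324 + 121 = 445
Verification: 203² + 396² = 41209 + 156816 = 198025 = 445² ✓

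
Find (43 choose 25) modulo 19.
0

Using Lucas' theorem:
Write n=43 and k=25 in base 19:
n in base 19: [2, 5]
k in base 19: [1, 6]
C(43,25) mod 19 = ∏ C(n_i, k_i) mod 19
Digit binomials (mod 19): C(2,1) = 2; C(5,6) = 0 (k_i > n_i)
Product: 2 × 0 = 0 ≡ 0 (mod 19)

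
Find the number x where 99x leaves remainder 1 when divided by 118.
31

gcd(99, 118) = 1, so the inverse exists.
Extended Euclidean algorithm on (118, 99):
118 = 1 × 99 + 19  ⟹  19 = (1)·118 + (-1)·99
99 = 5 × 19 + 4  ⟹  4 = (-5)·118 + (6)·99
19 = 4 × 4 + 3  ⟹  3 = (21)·118 + (-25)·99
4 = 1 × 3 + 1  ⟹  1 = (-26)·118 + (31)·99
So (31)·99 ≡ 1 (mod 118), i.e. 99^(-1) ≡ 31 (mod 118).
Check: 99 × 31 = 3069 ≡ 1 (mod 118)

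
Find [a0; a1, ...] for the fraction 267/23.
[11; 1, 1, 1, 1, 4]

Euclidean algorithm steps:
267 = 11 × 23 + 14
23 = 1 × 14 + 9
14 = 1 × 9 + 5
9 = 1 × 5 + 4
5 = 1 × 4 + 1
4 = 4 × 1 + 0
Continued fraction: [11; 1, 1, 1, 1, 4]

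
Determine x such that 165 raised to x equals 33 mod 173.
74

Baby-step giant-step with step n = ⌈√173⌉ = 14.
Baby steps 165^j mod 173 (j:value) for j=0..13: 0:1, 1:165, 2:64, 3:7, 4:117, 5:102, 6:49, 7:127, 8:22, 9:170, 10:24, 11:154, 12:152, 13:168.
Giant-step multiplier: 165^(-14) ≡ 165^(172-14) = 165^158 ≡ 13 (mod 173).
Giant steps γ_i = 33·13^i mod 173: γ_0=33, γ_1=83, γ_2=41, γ_3=14, γ_4=9, γ_5=117 (in table at j=4).
x = i·n + j = 5·14 + 4 = 74.
Check: 165^74 ≡ 33 (mod 173).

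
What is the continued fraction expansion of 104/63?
[1; 1, 1, 1, 6, 3]

Euclidean algorithm steps:
104 = 1 × 63 + 41
63 = 1 × 41 + 22
41 = 1 × 22 + 19
22 = 1 × 19 + 3
19 = 6 × 3 + 1
3 = 3 × 1 + 0
Continued fraction: [1; 1, 1, 1, 6, 3]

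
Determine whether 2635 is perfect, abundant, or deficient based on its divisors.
deficient

Proper divisors of 2635: sum = 1 + 5 + 17 + 31 + 85 + 155 + 527 = 821
Since 821 < 2635, 2635 is deficient.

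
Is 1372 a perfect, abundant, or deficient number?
abundant

Proper divisors of 1372: sum = 1 + 2 + 4 + 7 + 14 + 28 + 49 + 98 + 196 + 343 + 686 = 1428
Since 1428 > 1372, 1372 is abundant.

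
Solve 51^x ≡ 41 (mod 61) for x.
18

Baby-step giant-step with step n = ⌈√61⌉ = 8.
Baby steps 51^j mod 61 (j:value) for j=0..7: 0:1, 1:51, 2:39, 3:37, 4:57, 5:40, 6:27, 7:35.
Giant-step multiplier: 51^(-8) ≡ 51^(60-8) = 51^52 ≡ 42 (mod 61).
Giant steps γ_i = 41·42^i mod 61: γ_0=41, γ_1=14, γ_2=39 (in table at j=2).
x = i·n + j = 2·8 + 2 = 18.
Check: 51^18 ≡ 41 (mod 61).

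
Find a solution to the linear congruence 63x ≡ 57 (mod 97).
x ≡ 24 (mod 97)

gcd(63, 97) = 1, which divides 57, so solutions exist.
Find 63^(-1) mod 97 by the extended Euclidean algorithm:
97 = 1 × 63 + 34  ⟹  34 = (1)·97 + (-1)·63
63 = 1 × 34 + 29  ⟹  29 = (-1)·97 + (2)·63
34 = 1 × 29 + 5  ⟹  5 = (2)·97 + (-3)·63
29 = 5 × 5 + 4  ⟹  4 = (-11)·97 + (17)·63
5 = 1 × 4 + 1  ⟹  1 = (13)·97 + (-20)·63
So (-20)·63 ≡ 1 (mod 97), i.e. 63^(-1) ≡ -20 ≡ 77 (mod 97).
x ≡ 77 × 57 = 4389 ≡ 24 (mod 97).
Check: 63 × 24 = 1512 ≡ 57 (mod 97).
Unique solution: x ≡ 24 (mod 97)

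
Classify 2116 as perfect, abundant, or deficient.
deficient

Proper divisors of 2116: sum = 1 + 2 + 4 + 23 + 46 + 92 + 529 + 1058 = 1755
Since 1755 < 2116, 2116 is deficient.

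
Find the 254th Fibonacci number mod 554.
109

Matrix identity: Q^n = [[F_(n+1), F_n], [F_n, F_(n-1)]] with Q = [[1,1],[1,0]].
n = 254 = 11111110₂. Square-and-multiply, entries mod 554:
Q^1 = [[1,1],[1,0]]
Q^3 = (Q^1)²·Q = [[3,2],[2,1]]
Q^7 = (Q^3)²·Q = [[21,13],[13,8]]
Q^15 = (Q^7)²·Q = [[433,56],[56,377]]
Q^31 = (Q^15)²·Q = [[535,49],[49,486]]
Q^63 = (Q^31)²·Q = [[161,546],[546,169]]
Q^127 = (Q^63)²·Q = [[77,501],[501,130]]
Q^254 = (Q^127)² = [[428,109],[109,319]]
F_254 mod 554 = Q^254[0][1] = 109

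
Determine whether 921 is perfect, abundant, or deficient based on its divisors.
deficient

Proper divisors of 921: sum = 1 + 3 + 307 = 311
Since 311 < 921, 921 is deficient.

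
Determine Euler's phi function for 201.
132

201 = 3 × 67
φ(n) = n × ∏(1 - 1/p) for each prime p dividing n
φ(201) = 201 × (1 - 1/3) × (1 - 1/67) = 132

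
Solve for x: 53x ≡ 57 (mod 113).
x ≡ 16 (mod 113)

gcd(53, 113) = 1, which divides 57, so solutions exist.
Find 53^(-1) mod 113 by the extended Euclidean algorithm:
113 = 2 × 53 + 7  ⟹  7 = (1)·113 + (-2)·53
53 = 7 × 7 + 4  ⟹  4 = (-7)·113 + (15)·53
7 = 1 × 4 + 3  ⟹  3 = (8)·113 + (-17)·53
4 = 1 × 3 + 1  ⟹  1 = (-15)·113 + (32)·53
So (32)·53 ≡ 1 (mod 113), i.e. 53^(-1) ≡ 32 (mod 113).
x ≡ 32 × 57 = 1824 ≡ 16 (mod 113).
Check: 53 × 16 = 848 ≡ 57 (mod 113).
Unique solution: x ≡ 16 (mod 113)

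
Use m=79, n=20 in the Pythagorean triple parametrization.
(5841, 3160, 6641)

Euclid's formula: a = m² - n², b = 2mn, c = m² + n²
m = 79, n = 20
a = 79² - 20² = 6241 - 400 = 5841
b = 2 × 79 × 20 = 3160
c = 79² + 20² = 6241 + 400 = 6641
Verification: 5841² + 3160² = 34117281 + 9985600 = 44102881 = 6641² ✓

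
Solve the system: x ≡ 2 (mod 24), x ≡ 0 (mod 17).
170

Using Chinese Remainder Theorem:
M = 24 × 17 = 408
M1 = 17, M2 = 24
y1 = 17^(-1) mod 24 = 17
y2 = 24^(-1) mod 17 = 5
x = (2×17×17 + 0×24×5) mod 408 = 170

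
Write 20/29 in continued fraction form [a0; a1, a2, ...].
[0; 1, 2, 4, 2]

Euclidean algorithm steps:
20 = 0 × 29 + 20
29 = 1 × 20 + 9
20 = 2 × 9 + 2
9 = 4 × 2 + 1
2 = 2 × 1 + 0
Continued fraction: [0; 1, 2, 4, 2]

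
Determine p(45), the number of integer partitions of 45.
89134

p(n) counts ways to write n as a sum of positive integers (order ignored).
Euler's pentagonal recurrence: p(k) = p(k-1) + p(k-2) - p(k-5) - p(k-7) + p(k-12) + p(k-15) - ... (offsets j(3j∓1)/2, signs ++--, p(0)=1, p(<0)=0).
DP table for k = 0..44: p(0)=1, p(1)=1, p(2)=2, p(3)=3, p(4)=5, p(5)=7, p(6)=11, p(7)=15, p(8)=22, p(9)=30, p(10)=42, p(11)=56, p(12)=77, p(13)=101, p(14)=135, p(15)=176, p(16)=231, p(17)=297, p(18)=385, p(19)=490, p(20)=627, p(21)=792, p(22)=1002, p(23)=1255, p(24)=1575, p(25)=1958, p(26)=2436, p(27)=3010, p(28)=3718, p(29)=4565, p(30)=5604, p(31)=6842, p(32)=8349, p(33)=10143, p(34)=12310, p(35)=14883, p(36)=17977, p(37)=21637, p(38)=26015, p(39)=31185, p(40)=37338, p(41)=44583, p(42)=53174, p(43)=63261, p(44)=75175.
Final step: p(45) = p(44) + p(43) - p(40) - p(38) + p(33) + p(30) - p(23) - p(19) + p(10) + p(5)
= 75175 + 63261 - 37338 - 26015 + 10143 + 5604 - 1255 - 490 + 42 + 7
= 89134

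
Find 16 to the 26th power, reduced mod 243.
238

Repeated squaring. Binary of 26 = 11010.
16^1 ≡ 16 (mod 243); 16^2 ≡ 13 (mod 243); 16^4 ≡ 169 (mod 243); 16^8 ≡ 130 (mod 243); 16^16 ≡ 133 (mod 243)
16^26 = 16^2 × 16^8 × 16^16 ≡ 238 (mod 243)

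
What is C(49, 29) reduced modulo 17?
9

Using Lucas' theorem:
Write n=49 and k=29 in base 17:
n in base 17: [2, 15]
k in base 17: [1, 12]
C(49,29) mod 17 = ∏ C(n_i, k_i) mod 17
Digit binomials (mod 17): C(2,1) = 2; C(15,12) = 455 ≡ 13
Product: 2 × 13 = 26 ≡ 9 (mod 17)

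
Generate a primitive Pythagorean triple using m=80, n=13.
(6231, 2080, 6569)

Euclid's formula: a = m² - n², b = 2mn, c = m² + n²
m = 80, n = 13
a = 80² - 13² = 6400 - 169 = 6231
b = 2 × 80 × 13 = 2080
c = 80² + 13² = 6400 + 169 = 6569
Verification: 6231² + 2080² = 38825361 + 4326400 = 43151761 = 6569² ✓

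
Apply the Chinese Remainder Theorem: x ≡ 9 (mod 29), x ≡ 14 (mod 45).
734

Using Chinese Remainder Theorem:
M = 29 × 45 = 1305
M1 = 45, M2 = 29
y1 = 45^(-1) mod 29 = 20
y2 = 29^(-1) mod 45 = 14
x = (9×45×20 + 14×29×14) mod 1305 = 734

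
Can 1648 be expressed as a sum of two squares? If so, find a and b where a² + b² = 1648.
Not possible

Factorization: 1648 = 2^4 × 103
By Fermat: n is sum of two squares iff every prime p ≡ 3 (mod 4) appears to even power.
Prime(s) ≡ 3 (mod 4) with odd exponent: [(103, 1)]
Therefore 1648 cannot be expressed as a² + b².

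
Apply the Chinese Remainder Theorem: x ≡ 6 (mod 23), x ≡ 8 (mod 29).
443

Using Chinese Remainder Theorem:
M = 23 × 29 = 667
M1 = 29, M2 = 23
y1 = 29^(-1) mod 23 = 4
y2 = 23^(-1) mod 29 = 24
x = (6×29×4 + 8×23×24) mod 667 = 443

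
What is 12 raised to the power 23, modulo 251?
135

Repeated squaring. Binary of 23 = 10111.
12^1 ≡ 12 (mod 251); 12^2 ≡ 144 (mod 251); 12^4 ≡ 154 (mod 251); 12^8 ≡ 122 (mod 251); 12^16 ≡ 75 (mod 251)
12^23 = 12^1 × 12^2 × 12^4 × 12^16 ≡ 135 (mod 251)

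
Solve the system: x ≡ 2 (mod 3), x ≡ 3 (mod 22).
47

Using Chinese Remainder Theorem:
M = 3 × 22 = 66
M1 = 22, M2 = 3
y1 = 22^(-1) mod 3 = 1
y2 = 3^(-1) mod 22 = 15
x = (2×22×1 + 3×3×15) mod 66 = 47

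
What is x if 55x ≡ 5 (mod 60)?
x ≡ 11 (mod 12)

gcd(55, 60) = 5, which divides 5, so solutions exist.
Divide through by 5: 11x ≡ 1 (mod 12).
Find 11^(-1) mod 12 by the extended Euclidean algorithm:
12 = 1 × 11 + 1  ⟹  1 = (1)·12 + (-1)·11
So (-1)·11 ≡ 1 (mod 12), i.e. 11^(-1) ≡ -1 ≡ 11 (mod 12).
x ≡ 11 × 1 = 11 ≡ 11 (mod 12).
Check: 55 × 11 = 605 ≡ 5 (mod 60).
x ≡ 11 (mod 12), giving 5 solutions mod 60.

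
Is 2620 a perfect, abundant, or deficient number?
abundant

Proper divisors of 2620: sum = 1 + 2 + 4 + 5 + 10 + 20 + 131 + 262 + 524 + 655 + 1310 = 2924
Since 2924 > 2620, 2620 is abundant.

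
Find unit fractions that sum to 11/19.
1/2 + 1/13 + 1/494

Greedy algorithm:
11/19: ceiling(19/11) = 2, use 1/2
3/38: ceiling(38/3) = 13, use 1/13
1/494: ceiling(494/1) = 494, use 1/494
Result: 11/19 = 1/2 + 1/13 + 1/494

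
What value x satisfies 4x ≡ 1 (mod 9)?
7

gcd(4, 9) = 1, so the inverse exists.
Extended Euclidean algorithm on (9, 4):
9 = 2 × 4 + 1  ⟹  1 = (1)·9 + (-2)·4
So (-2)·4 ≡ 1 (mod 9), i.e. 4^(-1) ≡ -2 ≡ 7 (mod 9).
Check: 4 × 7 = 28 ≡ 1 (mod 9)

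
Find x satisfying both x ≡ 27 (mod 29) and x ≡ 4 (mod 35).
984

Using Chinese Remainder Theorem:
M = 29 × 35 = 1015
M1 = 35, M2 = 29
y1 = 35^(-1) mod 29 = 5
y2 = 29^(-1) mod 35 = 29
x = (27×35×5 + 4×29×29) mod 1015 = 984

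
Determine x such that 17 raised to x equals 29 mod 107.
34

Baby-step giant-step with step n = ⌈√107⌉ = 11.
Baby steps 17^j mod 107 (j:value) for j=0..10: 0:1, 1:17, 2:75, 3:98, 4:61, 5:74, 6:81, 7:93, 8:83, 9:20, 10:19.
Giant-step multiplier: 17^(-11) ≡ 17^(106-11) = 17^95 ≡ 54 (mod 107).
Giant steps γ_i = 29·54^i mod 107: γ_0=29, γ_1=68, γ_2=34, γ_3=17 (in table at j=1).
x = i·n + j = 3·11 + 1 = 34.
Check: 17^34 ≡ 29 (mod 107).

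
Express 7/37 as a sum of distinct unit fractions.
1/6 + 1/45 + 1/3330

Greedy algorithm:
7/37: ceiling(37/7) = 6, use 1/6
5/222: ceiling(222/5) = 45, use 1/45
1/3330: ceiling(3330/1) = 3330, use 1/3330
Result: 7/37 = 1/6 + 1/45 + 1/3330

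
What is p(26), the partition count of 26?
2436

p(n) counts ways to write n as a sum of positive integers (order ignored).
Euler's pentagonal recurrence: p(k) = p(k-1) + p(k-2) - p(k-5) - p(k-7) + p(k-12) + p(k-15) - ... (offsets j(3j∓1)/2, signs ++--, p(0)=1, p(<0)=0).
DP table for k = 0..25: p(0)=1, p(1)=1, p(2)=2, p(3)=3, p(4)=5, p(5)=7, p(6)=11, p(7)=15, p(8)=22, p(9)=30, p(10)=42, p(11)=56, p(12)=77, p(13)=101, p(14)=135, p(15)=176, p(16)=231, p(17)=297, p(18)=385, p(19)=490, p(20)=627, p(21)=792, p(22)=1002, p(23)=1255, p(24)=1575, p(25)=1958.
Final step: p(26) = p(25) + p(24) - p(21) - p(19) + p(14) + p(11) - p(4) - p(0)
= 1958 + 1575 - 792 - 490 + 135 + 56 - 5 - 1
= 2436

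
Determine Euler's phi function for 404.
200

404 = 2^2 × 101
φ(n) = n × ∏(1 - 1/p) for each prime p dividing n
φ(404) = 404 × (1 - 1/2) × (1 - 1/101) = 200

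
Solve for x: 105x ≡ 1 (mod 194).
85

gcd(105, 194) = 1, so the inverse exists.
Extended Euclidean algorithm on (194, 105):
194 = 1 × 105 + 89  ⟹  89 = (1)·194 + (-1)·105
105 = 1 × 89 + 16  ⟹  16 = (-1)·194 + (2)·105
89 = 5 × 16 + 9  ⟹  9 = (6)·194 + (-11)·105
16 = 1 × 9 + 7  ⟹  7 = (-7)·194 + (13)·105
9 = 1 × 7 + 2  ⟹  2 = (13)·194 + (-24)·105
7 = 3 × 2 + 1  ⟹  1 = (-46)·194 + (85)·105
So (85)·105 ≡ 1 (mod 194), i.e. 105^(-1) ≡ 85 (mod 194).
Check: 105 × 85 = 8925 ≡ 1 (mod 194)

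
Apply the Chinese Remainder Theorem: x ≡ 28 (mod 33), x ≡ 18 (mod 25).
193

Using Chinese Remainder Theorem:
M = 33 × 25 = 825
M1 = 25, M2 = 33
y1 = 25^(-1) mod 33 = 4
y2 = 33^(-1) mod 25 = 22
x = (28×25×4 + 18×33×22) mod 825 = 193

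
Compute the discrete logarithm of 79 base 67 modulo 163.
101

Baby-step giant-step with step n = ⌈√163⌉ = 13.
Baby steps 67^j mod 163 (j:value) for j=0..12: 0:1, 1:67, 2:88, 3:28, 4:83, 5:19, 6:132, 7:42, 8:43, 9:110, 10:35, 11:63, 12:146.
Giant-step multiplier: 67^(-13) ≡ 67^(162-13) = 67^149 ≡ 82 (mod 163).
Giant steps γ_i = 79·82^i mod 163: γ_0=79, γ_1=121, γ_2=142, γ_3=71, γ_4=117, γ_5=140, γ_6=70, γ_7=35 (in table at j=10).
x = i·n + j = 7·13 + 10 = 101.
Check: 67^101 ≡ 79 (mod 163).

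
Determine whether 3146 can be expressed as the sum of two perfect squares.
11² + 55² (a=11, b=55)

Factorization: 3146 = 2 × 11^2 × 13
By Fermat: n is sum of two squares iff every prime p ≡ 3 (mod 4) appears to even power.
All primes ≡ 3 (mod 4) appear to even power.
Search a = 0, 1, 2, … for 3146 - a² a perfect square: first hit at a = 11: 3146 - 121 = 3025 = 55².
3146 = 11² + 55² = 121 + 3025 ✓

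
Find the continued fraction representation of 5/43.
[0; 8, 1, 1, 2]

Euclidean algorithm steps:
5 = 0 × 43 + 5
43 = 8 × 5 + 3
5 = 1 × 3 + 2
3 = 1 × 2 + 1
2 = 2 × 1 + 0
Continued fraction: [0; 8, 1, 1, 2]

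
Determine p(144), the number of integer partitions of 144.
22540654445

p(n) counts ways to write n as a sum of positive integers (order ignored).
Euler's pentagonal recurrence: p(k) = p(k-1) + p(k-2) - p(k-5) - p(k-7) + p(k-12) + p(k-15) - ... (offsets j(3j∓1)/2, signs ++--, p(0)=1, p(<0)=0).
DP table for k = 0..143: p(0)=1, p(1)=1, p(2)=2, p(3)=3, p(4)=5, p(5)=7, p(6)=11, p(7)=15, p(8)=22, p(9)=30, p(10)=42, p(11)=56, p(12)=77, p(13)=101, p(14)=135, p(15)=176, p(16)=231, p(17)=297, p(18)=385, p(19)=490, p(20)=627, p(21)=792, p(22)=1002, p(23)=1255, p(24)=1575, p(25)=1958, p(26)=2436, p(27)=3010, p(28)=3718, p(29)=4565, p(30)=5604, p(31)=6842, p(32)=8349, p(33)=10143, p(34)=12310, p(35)=14883, p(36)=17977, p(37)=21637, p(38)=26015, p(39)=31185, p(40)=37338, p(41)=44583, p(42)=53174, p(43)=63261, p(44)=75175, p(45)=89134, p(46)=105558, p(47)=124754, p(48)=147273, p(49)=173525, p(50)=204226, p(51)=239943, p(52)=281589, p(53)=329931, p(54)=386155, p(55)=451276, p(56)=526823, p(57)=614154, p(58)=715220, p(59)=831820, p(60)=966467, p(61)=1121505, p(62)=1300156, p(63)=1505499, p(64)=1741630, p(65)=2012558, p(66)=2323520, p(67)=2679689, p(68)=3087735, p(69)=3554345, p(70)=4087968, p(71)=4697205, p(72)=5392783, p(73)=6185689, p(74)=7089500, p(75)=8118264, p(76)=9289091, p(77)=10619863, p(78)=12132164, p(79)=13848650, p(80)=15796476, p(81)=18004327, p(82)=20506255, p(83)=23338469, p(84)=26543660, p(85)=30167357, p(86)=34262962, p(87)=38887673, p(88)=44108109, p(89)=49995925, p(90)=56634173, p(91)=64112359, p(92)=72533807, p(93)=82010177, p(94)=92669720, p(95)=104651419, p(96)=118114304, p(97)=133230930, p(98)=150198136, p(99)=169229875, p(100)=190569292, p(101)=214481126, p(102)=241265379, p(103)=271248950, p(104)=304801365, p(105)=342325709, p(106)=384276336, p(107)=431149389, p(108)=483502844, p(109)=541946240, p(110)=607163746, p(111)=679903203, p(112)=761002156, p(113)=851376628, p(114)=952050665, p(115)=1064144451, p(116)=1188908248, p(117)=1327710076, p(118)=1482074143, p(119)=1653668665, p(120)=1844349560, p(121)=2056148051, p(122)=2291320912, p(123)=2552338241, p(124)=2841940500, p(125)=3163127352, p(126)=3519222692, p(127)=3913864295, p(128)=4351078600, p(129)=4835271870, p(130)=5371315400, p(131)=5964539504, p(132)=6620830889, p(133)=7346629512, p(134)=8149040695, p(135)=9035836076, p(136)=10015581680, p(137)=11097645016, p(138)=12292341831, p(139)=13610949895, p(140)=15065878135, p(141)=16670689208, p(142)=18440293320, p(143)=20390982757.
Final step: p(144) = p(143) + p(142) - p(139) - p(137) + p(132) + p(129) - p(122) - p(118) + p(109) + p(104) - p(93) - p(87) + p(74) + p(67) - p(52) - p(44) + p(27) + p(18)
= 20390982757 + 18440293320 - 13610949895 - 11097645016 + 6620830889 + 4835271870 - 2291320912 - 1482074143 + 541946240 + 304801365 - 82010177 - 38887673 + 7089500 + 2679689 - 281589 - 75175 + 3010 + 385
= 22540654445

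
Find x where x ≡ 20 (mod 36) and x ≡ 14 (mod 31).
200

Using Chinese Remainder Theorem:
M = 36 × 31 = 1116
M1 = 31, M2 = 36
y1 = 31^(-1) mod 36 = 7
y2 = 36^(-1) mod 31 = 25
x = (20×31×7 + 14×36×25) mod 1116 = 200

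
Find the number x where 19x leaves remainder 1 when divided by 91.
24

gcd(19, 91) = 1, so the inverse exists.
Extended Euclidean algorithm on (91, 19):
91 = 4 × 19 + 15  ⟹  15 = (1)·91 + (-4)·19
19 = 1 × 15 + 4  ⟹  4 = (-1)·91 + (5)·19
15 = 3 × 4 + 3  ⟹  3 = (4)·91 + (-19)·19
4 = 1 × 3 + 1  ⟹  1 = (-5)·91 + (24)·19
So (24)·19 ≡ 1 (mod 91), i.e. 19^(-1) ≡ 24 (mod 91).
Check: 19 × 24 = 456 ≡ 1 (mod 91)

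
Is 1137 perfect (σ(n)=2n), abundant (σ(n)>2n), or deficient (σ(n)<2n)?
deficient

Proper divisors of 1137: sum = 1 + 3 + 379 = 383
Since 383 < 1137, 1137 is deficient.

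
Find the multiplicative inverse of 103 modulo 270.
97

gcd(103, 270) = 1, so the inverse exists.
Extended Euclidean algorithm on (270, 103):
270 = 2 × 103 + 64  ⟹  64 = (1)·270 + (-2)·103
103 = 1 × 64 + 39  ⟹  39 = (-1)·270 + (3)·103
64 = 1 × 39 + 25  ⟹  25 = (2)·270 + (-5)·103
39 = 1 × 25 + 14  ⟹  14 = (-3)·270 + (8)·103
25 = 1 × 14 + 11  ⟹  11 = (5)·270 + (-13)·103
14 = 1 × 11 + 3  ⟹  3 = (-8)·270 + (21)·103
11 = 3 × 3 + 2  ⟹  2 = (29)·270 + (-76)·103
3 = 1 × 2 + 1  ⟹  1 = (-37)·270 + (97)·103
So (97)·103 ≡ 1 (mod 270), i.e. 103^(-1) ≡ 97 (mod 270).
Check: 103 × 97 = 9991 ≡ 1 (mod 270)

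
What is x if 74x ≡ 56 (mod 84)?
x ≡ 28 (mod 42)

gcd(74, 84) = 2, which divides 56, so solutions exist.
Divide through by 2: 37x ≡ 28 (mod 42).
Find 37^(-1) mod 42 by the extended Euclidean algorithm:
42 = 1 × 37 + 5  ⟹  5 = (1)·42 + (-1)·37
37 = 7 × 5 + 2  ⟹  2 = (-7)·42 + (8)·37
5 = 2 × 2 + 1  ⟹  1 = (15)·42 + (-17)·37
So (-17)·37 ≡ 1 (mod 42), i.e. 37^(-1) ≡ -17 ≡ 25 (mod 42).
x ≡ 25 × 28 = 700 ≡ 28 (mod 42).
Check: 74 × 28 = 2072 ≡ 56 (mod 84).
x ≡ 28 (mod 42), giving 2 solutions mod 84.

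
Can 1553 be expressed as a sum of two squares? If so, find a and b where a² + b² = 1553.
23² + 32² (a=23, b=32)

Factorization: 1553 = 1553
By Fermat: n is sum of two squares iff every prime p ≡ 3 (mod 4) appears to even power.
All primes ≡ 3 (mod 4) appear to even power.
Search a = 0, 1, 2, … for 1553 - a² a perfect square: first hit at a = 23: 1553 - 529 = 1024 = 32².
1553 = 23² + 32² = 529 + 1024 ✓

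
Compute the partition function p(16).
231

p(n) counts ways to write n as a sum of positive integers (order ignored).
Euler's pentagonal recurrence: p(k) = p(k-1) + p(k-2) - p(k-5) - p(k-7) + p(k-12) + p(k-15) - ... (offsets j(3j∓1)/2, signs ++--, p(0)=1, p(<0)=0).
DP table for k = 0..15: p(0)=1, p(1)=1, p(2)=2, p(3)=3, p(4)=5, p(5)=7, p(6)=11, p(7)=15, p(8)=22, p(9)=30, p(10)=42, p(11)=56, p(12)=77, p(13)=101, p(14)=135, p(15)=176.
Final step: p(16) = p(15) + p(14) - p(11) - p(9) + p(4) + p(1)
= 176 + 135 - 56 - 30 + 5 + 1
= 231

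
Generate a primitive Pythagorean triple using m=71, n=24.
(4465, 3408, 5617)

Euclid's formula: a = m² - n², b = 2mn, c = m² + n²
m = 71, n = 24
a = 71² - 24² = 5041 - 576 = 4465
b = 2 × 71 × 24 = 3408
c = 71² + 24² = 5041 + 576 = 5617
Verification: 4465² + 3408² = 19936225 + 11614464 = 31550689 = 5617² ✓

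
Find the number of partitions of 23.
1255

p(n) counts ways to write n as a sum of positive integers (order ignored).
Euler's pentagonal recurrence: p(k) = p(k-1) + p(k-2) - p(k-5) - p(k-7) + p(k-12) + p(k-15) - ... (offsets j(3j∓1)/2, signs ++--, p(0)=1, p(<0)=0).
DP table for k = 0..22: p(0)=1, p(1)=1, p(2)=2, p(3)=3, p(4)=5, p(5)=7, p(6)=11, p(7)=15, p(8)=22, p(9)=30, p(10)=42, p(11)=56, p(12)=77, p(13)=101, p(14)=135, p(15)=176, p(16)=231, p(17)=297, p(18)=385, p(19)=490, p(20)=627, p(21)=792, p(22)=1002.
Final step: p(23) = p(22) + p(21) - p(18) - p(16) + p(11) + p(8) - p(1)
= 1002 + 792 - 385 - 231 + 56 + 22 - 1
= 1255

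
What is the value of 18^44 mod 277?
85

Repeated squaring. Binary of 44 = 101100.
18^1 ≡ 18 (mod 277); 18^2 ≡ 47 (mod 277); 18^4 ≡ 270 (mod 277); 18^8 ≡ 49 (mod 277); 18^16 ≡ 185 (mod 277); 18^32 ≡ 154 (mod 277)
18^44 = 18^4 × 18^8 × 18^32 ≡ 85 (mod 277)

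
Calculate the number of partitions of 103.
271248950

p(n) counts ways to write n as a sum of positive integers (order ignored).
Euler's pentagonal recurrence: p(k) = p(k-1) + p(k-2) - p(k-5) - p(k-7) + p(k-12) + p(k-15) - ... (offsets j(3j∓1)/2, signs ++--, p(0)=1, p(<0)=0).
DP table for k = 0..102: p(0)=1, p(1)=1, p(2)=2, p(3)=3, p(4)=5, p(5)=7, p(6)=11, p(7)=15, p(8)=22, p(9)=30, p(10)=42, p(11)=56, p(12)=77, p(13)=101, p(14)=135, p(15)=176, p(16)=231, p(17)=297, p(18)=385, p(19)=490, p(20)=627, p(21)=792, p(22)=1002, p(23)=1255, p(24)=1575, p(25)=1958, p(26)=2436, p(27)=3010, p(28)=3718, p(29)=4565, p(30)=5604, p(31)=6842, p(32)=8349, p(33)=10143, p(34)=12310, p(35)=14883, p(36)=17977, p(37)=21637, p(38)=26015, p(39)=31185, p(40)=37338, p(41)=44583, p(42)=53174, p(43)=63261, p(44)=75175, p(45)=89134, p(46)=105558, p(47)=124754, p(48)=147273, p(49)=173525, p(50)=204226, p(51)=239943, p(52)=281589, p(53)=329931, p(54)=386155, p(55)=451276, p(56)=526823, p(57)=614154, p(58)=715220, p(59)=831820, p(60)=966467, p(61)=1121505, p(62)=1300156, p(63)=1505499, p(64)=1741630, p(65)=2012558, p(66)=2323520, p(67)=2679689, p(68)=3087735, p(69)=3554345, p(70)=4087968, p(71)=4697205, p(72)=5392783, p(73)=6185689, p(74)=7089500, p(75)=8118264, p(76)=9289091, p(77)=10619863, p(78)=12132164, p(79)=13848650, p(80)=15796476, p(81)=18004327, p(82)=20506255, p(83)=23338469, p(84)=26543660, p(85)=30167357, p(86)=34262962, p(87)=38887673, p(88)=44108109, p(89)=49995925, p(90)=56634173, p(91)=64112359, p(92)=72533807, p(93)=82010177, p(94)=92669720, p(95)=104651419, p(96)=118114304, p(97)=133230930, p(98)=150198136, p(99)=169229875, p(100)=190569292, p(101)=214481126, p(102)=241265379.
Final step: p(103) = p(102) + p(101) - p(98) - p(96) + p(91) + p(88) - p(81) - p(77) + p(68) + p(63) - p(52) - p(46) + p(33) + p(26) - p(11) - p(3)
= 241265379 + 214481126 - 150198136 - 118114304 + 64112359 + 44108109 - 18004327 - 10619863 + 3087735 + 1505499 - 281589 - 105558 + 10143 + 2436 - 56 - 3
= 271248950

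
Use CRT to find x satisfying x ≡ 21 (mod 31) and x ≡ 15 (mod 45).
1230

Using Chinese Remainder Theorem:
M = 31 × 45 = 1395
M1 = 45, M2 = 31
y1 = 45^(-1) mod 31 = 20
y2 = 31^(-1) mod 45 = 16
x = (21×45×20 + 15×31×16) mod 1395 = 1230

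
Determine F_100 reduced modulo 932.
463

Matrix identity: Q^n = [[F_(n+1), F_n], [F_n, F_(n-1)]] with Q = [[1,1],[1,0]].
n = 100 = 1100100₂. Square-and-multiply, entries mod 932:
Q^1 = [[1,1],[1,0]]
Q^3 = (Q^1)²·Q = [[3,2],[2,1]]
Q^6 = (Q^3)² = [[13,8],[8,5]]
Q^12 = (Q^6)² = [[233,144],[144,89]]
Q^25 = (Q^12)²·Q = [[233,465],[465,700]]
Q^50 = (Q^25)² = [[234,465],[465,701]]
Q^100 = (Q^50)² = [[701,463],[463,238]]
F_100 mod 932 = Q^100[0][1] = 463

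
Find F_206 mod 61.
3

Matrix identity: Q^n = [[F_(n+1), F_n], [F_n, F_(n-1)]] with Q = [[1,1],[1,0]].
n = 206 = 11001110₂. Square-and-multiply, entries mod 61:
Q^1 = [[1,1],[1,0]]
Q^3 = (Q^1)²·Q = [[3,2],[2,1]]
Q^6 = (Q^3)² = [[13,8],[8,5]]
Q^12 = (Q^6)² = [[50,22],[22,28]]
Q^25 = (Q^12)²·Q = [[3,56],[56,8]]
Q^51 = (Q^25)²·Q = [[40,34],[34,6]]
Q^103 = (Q^51)²·Q = [[50,11],[11,39]]
Q^206 = (Q^103)² = [[59,3],[3,56]]
F_206 mod 61 = Q^206[0][1] = 3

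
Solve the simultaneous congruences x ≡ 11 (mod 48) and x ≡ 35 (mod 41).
1019

Using Chinese Remainder Theorem:
M = 48 × 41 = 1968
M1 = 41, M2 = 48
y1 = 41^(-1) mod 48 = 41
y2 = 48^(-1) mod 41 = 6
x = (11×41×41 + 35×48×6) mod 1968 = 1019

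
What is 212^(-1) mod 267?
233

gcd(212, 267) = 1, so the inverse exists.
Extended Euclidean algorithm on (267, 212):
267 = 1 × 212 + 55  ⟹  55 = (1)·267 + (-1)·212
212 = 3 × 55 + 47  ⟹  47 = (-3)·267 + (4)·212
55 = 1 × 47 + 8  ⟹  8 = (4)·267 + (-5)·212
47 = 5 × 8 + 7  ⟹  7 = (-23)·267 + (29)·212
8 = 1 × 7 + 1  ⟹  1 = (27)·267 + (-34)·212
So (-34)·212 ≡ 1 (mod 267), i.e. 212^(-1) ≡ -34 ≡ 233 (mod 267).
Check: 212 × 233 = 49396 ≡ 1 (mod 267)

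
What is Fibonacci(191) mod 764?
1

Matrix identity: Q^n = [[F_(n+1), F_n], [F_n, F_(n-1)]] with Q = [[1,1],[1,0]].
n = 191 = 10111111₂. Square-and-multiply, entries mod 764:
Q^1 = [[1,1],[1,0]]
Q^2 = (Q^1)² = [[2,1],[1,1]]
Q^5 = (Q^2)²·Q = [[8,5],[5,3]]
Q^11 = (Q^5)²·Q = [[144,89],[89,55]]
Q^23 = (Q^11)²·Q = [[528,389],[389,139]]
Q^47 = (Q^23)²·Q = [[440,737],[737,467]]
Q^95 = (Q^47)²·Q = [[232,273],[273,723]]
Q^191 = (Q^95)²·Q = [[192,1],[1,191]]
F_191 mod 764 = Q^191[0][1] = 1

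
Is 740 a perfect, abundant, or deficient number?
abundant

Proper divisors of 740: sum = 1 + 2 + 4 + 5 + 10 + 20 + 37 + 74 + 148 + 185 + 370 = 856
Since 856 > 740, 740 is abundant.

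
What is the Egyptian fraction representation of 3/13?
1/5 + 1/33 + 1/2145

Greedy algorithm:
3/13: ceiling(13/3) = 5, use 1/5
2/65: ceiling(65/2) = 33, use 1/33
1/2145: ceiling(2145/1) = 2145, use 1/2145
Result: 3/13 = 1/5 + 1/33 + 1/2145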